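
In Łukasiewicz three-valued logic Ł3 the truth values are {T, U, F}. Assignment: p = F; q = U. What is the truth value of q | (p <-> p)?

T

p <-> p = F <-> F = T
q | (p <-> p) = U | T = T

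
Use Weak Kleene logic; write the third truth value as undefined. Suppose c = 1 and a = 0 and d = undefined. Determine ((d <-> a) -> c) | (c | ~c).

undefined

d <-> a = undefined <-> 0 = undefined
(d <-> a) -> c = undefined -> 1 = undefined
~c = ~1 = 0
c | ~c = 1 | 0 = 1
((d <-> a) -> c) | (c | ~c) = undefined | 1 = undefined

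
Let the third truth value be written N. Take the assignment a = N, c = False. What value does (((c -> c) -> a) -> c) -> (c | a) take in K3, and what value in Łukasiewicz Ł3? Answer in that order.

N; True

In K3: c -> c = False -> False = True
(c -> c) -> a = True -> N = N  [~True | N]
((c -> c) -> a) -> c = N -> False = N
c | a = False | N = N
(((c -> c) -> a) -> c) -> (c | a) = N -> N = N
In Łukasiewicz Ł3: c -> c = False -> False = True
(c -> c) -> a = True -> N = N  [min(1, 1−1+½)]
((c -> c) -> a) -> c = N -> False = N
c | a = False | N = N
(((c -> c) -> a) -> c) -> (c | a) = N -> N = True
They differ because K3 and Łukasiewicz Ł3 treat N differently under implication.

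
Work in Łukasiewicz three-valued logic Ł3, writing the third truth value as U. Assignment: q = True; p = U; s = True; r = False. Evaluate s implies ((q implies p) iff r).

U

q implies p = True implies U = U  [min(1, 1−1+½)]
(q implies p) iff r = U iff False = U
s implies ((q implies p) iff r) = True implies U = U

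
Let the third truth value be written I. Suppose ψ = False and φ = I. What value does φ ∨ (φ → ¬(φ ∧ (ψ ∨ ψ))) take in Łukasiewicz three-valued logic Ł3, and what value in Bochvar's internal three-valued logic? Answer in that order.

True; I

In Łukasiewicz three-valued logic Ł3: ψ ∨ ψ = False ∨ False = False
φ ∧ (ψ ∨ ψ) = I ∧ False = False
¬(φ ∧ (ψ ∨ ψ)) = ¬False = True
φ → ¬(φ ∧ (ψ ∨ ψ)) = I → True = True  [min(1, 1−½+1)]
φ ∨ (φ → ¬(φ ∧ (ψ ∨ ψ))) = I ∨ True = True
In Bochvar's internal three-valued logic: ψ ∨ ψ = False ∨ False = False
φ ∧ (ψ ∨ ψ) = I ∧ False = I
¬(φ ∧ (ψ ∨ ψ)) = ¬I = I
φ → ¬(φ ∧ (ψ ∨ ψ)) = I → I = I  [any arg is the third value ⇒ result is the third value]
φ ∨ (φ → ¬(φ ∧ (ψ ∨ ψ))) = I ∨ I = I
They differ because Łukasiewicz three-valued logic Ł3 and Bochvar's internal three-valued logic treat I differently under the binary connectives.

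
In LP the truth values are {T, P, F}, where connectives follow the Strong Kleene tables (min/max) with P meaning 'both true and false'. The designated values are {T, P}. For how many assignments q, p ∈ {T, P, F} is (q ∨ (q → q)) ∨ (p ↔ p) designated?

Of the 9 assignments, 9 give a value in {T, P}.

9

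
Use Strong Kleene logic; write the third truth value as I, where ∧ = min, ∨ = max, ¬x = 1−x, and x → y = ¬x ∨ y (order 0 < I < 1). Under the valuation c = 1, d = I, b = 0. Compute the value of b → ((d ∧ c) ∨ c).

1

d ∧ c = I ∧ 1 = I
(d ∧ c) ∨ c = I ∨ 1 = 1
b → ((d ∧ c) ∨ c) = 0 → 1 = 1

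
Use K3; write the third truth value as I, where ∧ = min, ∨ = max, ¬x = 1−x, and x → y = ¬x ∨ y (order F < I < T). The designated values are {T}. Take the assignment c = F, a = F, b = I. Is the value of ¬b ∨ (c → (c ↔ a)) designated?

Yes

¬b = ¬I = I
c ↔ a = F ↔ F = T
c → (c ↔ a) = F → T = T
¬b ∨ (c → (c ↔ a)) = I ∨ T = T
T ∈ {T}.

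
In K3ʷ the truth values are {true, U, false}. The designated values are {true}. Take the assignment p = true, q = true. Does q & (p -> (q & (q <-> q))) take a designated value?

q <-> q = true <-> true = true
q & (q <-> q) = true & true = true
p -> (q & (q <-> q)) = true -> true = true
q & (p -> (q & (q <-> q))) = true & true = true
true ∈ {true}.

Yes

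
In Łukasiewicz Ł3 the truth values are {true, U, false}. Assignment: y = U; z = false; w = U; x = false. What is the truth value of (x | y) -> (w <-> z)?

x | y = false | U = U
w <-> z = U <-> false = U  [1 − |½−0|]
(x | y) -> (w <-> z) = U -> U = true

true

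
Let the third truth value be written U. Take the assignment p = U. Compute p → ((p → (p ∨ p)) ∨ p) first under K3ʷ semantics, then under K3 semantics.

U; U

In K3ʷ: p ∨ p = U ∨ U = U
p → (p ∨ p) = U → U = U  [any arg is the third value ⇒ result is the third value]
(p → (p ∨ p)) ∨ p = U ∨ U = U
p → ((p → (p ∨ p)) ∨ p) = U → U = U
In K3: p ∨ p = U ∨ U = U
p → (p ∨ p) = U → U = U  [¬U ∨ U]
(p → (p ∨ p)) ∨ p = U ∨ U = U
p → ((p → (p ∨ p)) ∨ p) = U → U = U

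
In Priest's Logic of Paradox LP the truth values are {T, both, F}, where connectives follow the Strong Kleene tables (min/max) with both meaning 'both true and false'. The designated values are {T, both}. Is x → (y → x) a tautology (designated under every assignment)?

Yes

Every assignment of x, y over {T, both, F} gives a value in {T, both}.
In particular, with x=both, y=both: x → (y → x) = both.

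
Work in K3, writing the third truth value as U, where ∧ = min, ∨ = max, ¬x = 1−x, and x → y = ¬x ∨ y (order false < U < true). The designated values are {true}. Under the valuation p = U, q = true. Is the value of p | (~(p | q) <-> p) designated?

No

p | q = U | true = true
~(p | q) = ~true = false
~(p | q) <-> p = false <-> U = U
p | (~(p | q) <-> p) = U | U = U
U ∉ {true}.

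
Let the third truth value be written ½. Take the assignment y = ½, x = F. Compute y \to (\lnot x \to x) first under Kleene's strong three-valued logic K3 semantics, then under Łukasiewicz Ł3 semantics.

½; ½

In Kleene's strong three-valued logic K3: \lnot x = \lnot F = T
\lnot x \to x = T \to F = F
y \to (\lnot x \to x) = ½ \to F = ½  [\lnot ½ \lor F]
In Łukasiewicz Ł3: \lnot x = \lnot F = T
\lnot x \to x = T \to F = F
y \to (\lnot x \to x) = ½ \to F = ½  [min(1, 1−½+0)]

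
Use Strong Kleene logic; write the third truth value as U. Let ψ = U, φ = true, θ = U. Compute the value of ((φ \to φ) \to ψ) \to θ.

φ \to φ = true \to true = true
(φ \to φ) \to ψ = true \to U = U
((φ \to φ) \to ψ) \to θ = U \to U = U

U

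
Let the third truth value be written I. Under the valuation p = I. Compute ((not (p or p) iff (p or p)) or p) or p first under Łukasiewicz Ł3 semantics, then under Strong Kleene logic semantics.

⊤; I

In Łukasiewicz Ł3: p or p = I or I = I
not (p or p) = not I = I
p or p = I or I = I
not (p or p) iff (p or p) = I iff I = ⊤  [1 − |½−½|]
(not (p or p) iff (p or p)) or p = ⊤ or I = ⊤
((not (p or p) iff (p or p)) or p) or p = ⊤ or I = ⊤
In Strong Kleene logic: p or p = I or I = I
not (p or p) = not I = I
p or p = I or I = I
not (p or p) iff (p or p) = I iff I = I
(not (p or p) iff (p or p)) or p = I or I = I
((not (p or p) iff (p or p)) or p) or p = I or I = I
They differ because Łukasiewicz Ł3 and Strong Kleene logic treat I differently under implication.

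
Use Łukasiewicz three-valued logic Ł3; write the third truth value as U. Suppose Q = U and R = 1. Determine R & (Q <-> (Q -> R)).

Q -> R = U -> 1 = 1
Q <-> (Q -> R) = U <-> 1 = U
R & (Q <-> (Q -> R)) = 1 & U = U

U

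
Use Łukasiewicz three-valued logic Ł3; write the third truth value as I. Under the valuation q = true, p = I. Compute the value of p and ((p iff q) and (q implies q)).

I

p iff q = I iff true = I
q implies q = true implies true = true
(p iff q) and (q implies q) = I and true = I
p and ((p iff q) and (q implies q)) = I and I = I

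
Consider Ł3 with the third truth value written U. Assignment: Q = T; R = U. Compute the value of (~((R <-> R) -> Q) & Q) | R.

U

R <-> R = U <-> U = T  [1 − |½−½|]
(R <-> R) -> Q = T -> T = T
~((R <-> R) -> Q) = ~T = F
~((R <-> R) -> Q) & Q = F & T = F
(~((R <-> R) -> Q) & Q) | R = F | U = U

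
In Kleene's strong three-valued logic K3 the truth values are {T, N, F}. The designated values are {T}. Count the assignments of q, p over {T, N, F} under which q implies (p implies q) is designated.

Of the 9 assignments, 7 give a value in {T}.

7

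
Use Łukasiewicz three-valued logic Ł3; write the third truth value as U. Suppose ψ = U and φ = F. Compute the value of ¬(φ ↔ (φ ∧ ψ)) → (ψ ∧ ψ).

φ ∧ ψ = F ∧ U = F
φ ↔ (φ ∧ ψ) = F ↔ F = T
¬(φ ↔ (φ ∧ ψ)) = ¬T = F
ψ ∧ ψ = U ∧ U = U
¬(φ ↔ (φ ∧ ψ)) → (ψ ∧ ψ) = F → U = T  [min(1, 1−0+½)]

T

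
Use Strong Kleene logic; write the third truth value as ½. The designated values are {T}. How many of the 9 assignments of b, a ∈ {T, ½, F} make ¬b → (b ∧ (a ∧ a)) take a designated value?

Designated under: (b=T, a=T); (b=T, a=½); (b=T, a=F).

3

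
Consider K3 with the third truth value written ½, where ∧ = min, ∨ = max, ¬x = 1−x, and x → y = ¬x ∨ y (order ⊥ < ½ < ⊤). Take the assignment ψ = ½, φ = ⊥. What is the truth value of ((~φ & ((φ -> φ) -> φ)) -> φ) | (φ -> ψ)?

~φ = ~⊥ = ⊤
φ -> φ = ⊥ -> ⊥ = ⊤
(φ -> φ) -> φ = ⊤ -> ⊥ = ⊥
~φ & ((φ -> φ) -> φ) = ⊤ & ⊥ = ⊥
(~φ & ((φ -> φ) -> φ)) -> φ = ⊥ -> ⊥ = ⊤
φ -> ψ = ⊥ -> ½ = ⊤  [~⊥ | ½]
((~φ & ((φ -> φ) -> φ)) -> φ) | (φ -> ψ) = ⊤ | ⊤ = ⊤

⊤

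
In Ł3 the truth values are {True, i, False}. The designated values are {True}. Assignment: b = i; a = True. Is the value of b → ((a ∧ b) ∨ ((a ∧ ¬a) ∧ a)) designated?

a ∧ b = True ∧ i = i
¬a = ¬True = False
a ∧ ¬a = True ∧ False = False
(a ∧ ¬a) ∧ a = False ∧ True = False
(a ∧ b) ∨ ((a ∧ ¬a) ∧ a) = i ∨ False = i
b → ((a ∧ b) ∨ ((a ∧ ¬a) ∧ a)) = i → i = True
True ∈ {True}.

Yes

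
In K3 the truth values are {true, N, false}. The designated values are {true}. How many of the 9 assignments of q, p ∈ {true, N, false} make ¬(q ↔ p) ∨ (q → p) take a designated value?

6

Of the 9 assignments, 6 give a value in {true}.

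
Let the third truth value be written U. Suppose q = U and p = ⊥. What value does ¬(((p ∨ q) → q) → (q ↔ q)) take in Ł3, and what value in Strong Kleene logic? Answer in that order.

In Ł3: p ∨ q = ⊥ ∨ U = U
(p ∨ q) → q = U → U = ⊤  [min(1, 1−½+½)]
q ↔ q = U ↔ U = ⊤
((p ∨ q) → q) → (q ↔ q) = ⊤ → ⊤ = ⊤
¬(((p ∨ q) → q) → (q ↔ q)) = ¬⊤ = ⊥
In Strong Kleene logic: p ∨ q = ⊥ ∨ U = U
(p ∨ q) → q = U → U = U  [¬U ∨ U]
q ↔ q = U ↔ U = U
((p ∨ q) → q) → (q ↔ q) = U → U = U
¬(((p ∨ q) → q) → (q ↔ q)) = ¬U = U
They differ because Ł3 and Strong Kleene logic treat U differently under implication.

⊥; U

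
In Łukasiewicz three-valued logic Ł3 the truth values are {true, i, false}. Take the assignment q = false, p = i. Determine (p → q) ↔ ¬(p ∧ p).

true

p → q = i → false = i  [min(1, 1−½+0)]
p ∧ p = i ∧ i = i
¬(p ∧ p) = ¬i = i
(p → q) ↔ ¬(p ∧ p) = i ↔ i = true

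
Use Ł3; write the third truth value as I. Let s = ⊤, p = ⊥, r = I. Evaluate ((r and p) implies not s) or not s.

⊤

r and p = I and ⊥ = ⊥
not s = not ⊤ = ⊥
(r and p) implies not s = ⊥ implies ⊥ = ⊤
not s = not ⊤ = ⊥
((r and p) implies not s) or not s = ⊤ or ⊥ = ⊤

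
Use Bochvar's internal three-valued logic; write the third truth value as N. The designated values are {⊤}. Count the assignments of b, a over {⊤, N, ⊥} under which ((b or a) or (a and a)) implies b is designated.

3

Designated under: (b=⊤, a=⊤); (b=⊤, a=⊥); (b=⊥, a=⊥).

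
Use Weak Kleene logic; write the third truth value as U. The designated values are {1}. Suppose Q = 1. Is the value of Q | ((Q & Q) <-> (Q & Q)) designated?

Yes

Q & Q = 1 & 1 = 1
Q & Q = 1 & 1 = 1
(Q & Q) <-> (Q & Q) = 1 <-> 1 = 1
Q | ((Q & Q) <-> (Q & Q)) = 1 | 1 = 1
1 ∈ {1}.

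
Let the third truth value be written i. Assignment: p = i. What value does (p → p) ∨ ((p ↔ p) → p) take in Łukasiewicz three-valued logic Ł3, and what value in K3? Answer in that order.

⊤; i

In Łukasiewicz three-valued logic Ł3: p → p = i → i = ⊤
p ↔ p = i ↔ i = ⊤
(p ↔ p) → p = ⊤ → i = i
(p → p) ∨ ((p ↔ p) → p) = ⊤ ∨ i = ⊤
In K3: p → p = i → i = i
p ↔ p = i ↔ i = i
(p ↔ p) → p = i → i = i
(p → p) ∨ ((p ↔ p) → p) = i ∨ i = i
They differ because Łukasiewicz three-valued logic Ł3 and K3 treat i differently under implication.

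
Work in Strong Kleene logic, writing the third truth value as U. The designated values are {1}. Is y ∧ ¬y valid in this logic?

No

Countermodel: y=1 gives 0, which is not designated.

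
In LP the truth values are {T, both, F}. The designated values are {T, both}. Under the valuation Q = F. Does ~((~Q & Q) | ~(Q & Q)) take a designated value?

~Q = ~F = T
~Q & Q = T & F = F
Q & Q = F & F = F
~(Q & Q) = ~F = T
(~Q & Q) | ~(Q & Q) = F | T = T
~((~Q & Q) | ~(Q & Q)) = ~T = F
F ∉ {T, both}.

No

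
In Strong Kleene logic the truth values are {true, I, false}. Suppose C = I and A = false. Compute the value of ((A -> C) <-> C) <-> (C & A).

A -> C = false -> I = true  [~false | I]
(A -> C) <-> C = true <-> I = I
C & A = I & false = false
((A -> C) <-> C) <-> (C & A) = I <-> false = I

I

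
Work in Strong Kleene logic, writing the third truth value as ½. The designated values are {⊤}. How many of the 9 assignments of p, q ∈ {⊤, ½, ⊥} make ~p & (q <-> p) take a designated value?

Designated under: (p=⊥, q=⊥).

1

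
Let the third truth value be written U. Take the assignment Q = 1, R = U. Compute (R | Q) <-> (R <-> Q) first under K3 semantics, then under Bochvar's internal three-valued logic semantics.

U; U

In K3: R | Q = U | 1 = 1
R <-> Q = U <-> 1 = U
(R | Q) <-> (R <-> Q) = 1 <-> U = U
In Bochvar's internal three-valued logic: R | Q = U | 1 = U
R <-> Q = U <-> 1 = U
(R | Q) <-> (R <-> Q) = U <-> U = U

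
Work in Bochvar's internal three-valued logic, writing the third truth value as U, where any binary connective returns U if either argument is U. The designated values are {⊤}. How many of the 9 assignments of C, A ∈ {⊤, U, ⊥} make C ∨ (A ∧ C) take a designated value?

Designated under: (C=⊤, A=⊤); (C=⊤, A=⊥).

2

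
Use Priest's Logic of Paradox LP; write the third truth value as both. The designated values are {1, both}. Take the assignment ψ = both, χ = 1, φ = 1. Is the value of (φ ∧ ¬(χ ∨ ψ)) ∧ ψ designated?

No

χ ∨ ψ = 1 ∨ both = 1
¬(χ ∨ ψ) = ¬1 = 0
φ ∧ ¬(χ ∨ ψ) = 1 ∧ 0 = 0
(φ ∧ ¬(χ ∨ ψ)) ∧ ψ = 0 ∧ both = 0
0 ∉ {1, both}.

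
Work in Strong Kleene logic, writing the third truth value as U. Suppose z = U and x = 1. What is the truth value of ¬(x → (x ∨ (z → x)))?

z → x = U → 1 = 1
x ∨ (z → x) = 1 ∨ 1 = 1
x → (x ∨ (z → x)) = 1 → 1 = 1
¬(x → (x ∨ (z → x))) = ¬1 = 0

0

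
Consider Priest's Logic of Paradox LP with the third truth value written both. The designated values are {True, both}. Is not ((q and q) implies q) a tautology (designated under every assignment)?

No

Countermodel: q=True gives False, which is not designated.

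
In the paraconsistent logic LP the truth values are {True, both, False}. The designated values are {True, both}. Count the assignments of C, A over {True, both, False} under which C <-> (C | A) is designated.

8

Of the 9 assignments, 8 give a value in {True, both}.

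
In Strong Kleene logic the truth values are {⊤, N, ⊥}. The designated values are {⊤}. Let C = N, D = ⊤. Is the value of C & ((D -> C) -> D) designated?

D -> C = ⊤ -> N = N  [~⊤ | N]
(D -> C) -> D = N -> ⊤ = ⊤
C & ((D -> C) -> D) = N & ⊤ = N
N ∉ {⊤}.

No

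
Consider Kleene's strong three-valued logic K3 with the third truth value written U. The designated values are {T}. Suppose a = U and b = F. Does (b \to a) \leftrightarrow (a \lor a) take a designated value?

No

b \to a = F \to U = T
a \lor a = U \lor U = U
(b \to a) \leftrightarrow (a \lor a) = T \leftrightarrow U = U
U ∉ {T}.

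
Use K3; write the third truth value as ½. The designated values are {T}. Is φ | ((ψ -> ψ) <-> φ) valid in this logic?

Countermodel: φ=½, ψ=T gives ½, which is not designated.

No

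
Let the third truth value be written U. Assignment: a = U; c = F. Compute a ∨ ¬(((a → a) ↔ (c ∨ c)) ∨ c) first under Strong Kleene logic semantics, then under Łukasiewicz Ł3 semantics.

In Strong Kleene logic: a → a = U → U = U  [¬U ∨ U]
c ∨ c = F ∨ F = F
(a → a) ↔ (c ∨ c) = U ↔ F = U
((a → a) ↔ (c ∨ c)) ∨ c = U ∨ F = U
¬(((a → a) ↔ (c ∨ c)) ∨ c) = ¬U = U
a ∨ ¬(((a → a) ↔ (c ∨ c)) ∨ c) = U ∨ U = U
In Łukasiewicz Ł3: a → a = U → U = T
c ∨ c = F ∨ F = F
(a → a) ↔ (c ∨ c) = T ↔ F = F
((a → a) ↔ (c ∨ c)) ∨ c = F ∨ F = F
¬(((a → a) ↔ (c ∨ c)) ∨ c) = ¬F = T
a ∨ ¬(((a → a) ↔ (c ∨ c)) ∨ c) = U ∨ T = T
They differ because Strong Kleene logic and Łukasiewicz Ł3 treat U differently under implication.

U; T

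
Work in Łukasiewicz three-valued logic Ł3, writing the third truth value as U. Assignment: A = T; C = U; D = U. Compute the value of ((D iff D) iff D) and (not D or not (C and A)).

U

D iff D = U iff U = T
(D iff D) iff D = T iff U = U
not D = not U = U
C and A = U and T = U
not (C and A) = not U = U
not D or not (C and A) = U or U = U
((D iff D) iff D) and (not D or not (C and A)) = U and U = U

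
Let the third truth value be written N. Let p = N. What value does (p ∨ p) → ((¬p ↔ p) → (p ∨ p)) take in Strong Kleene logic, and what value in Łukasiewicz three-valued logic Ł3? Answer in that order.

In Strong Kleene logic: p ∨ p = N ∨ N = N
¬p = ¬N = N
¬p ↔ p = N ↔ N = N
p ∨ p = N ∨ N = N
(¬p ↔ p) → (p ∨ p) = N → N = N
(p ∨ p) → ((¬p ↔ p) → (p ∨ p)) = N → N = N
In Łukasiewicz three-valued logic Ł3: p ∨ p = N ∨ N = N
¬p = ¬N = N
¬p ↔ p = N ↔ N = 1
p ∨ p = N ∨ N = N
(¬p ↔ p) → (p ∨ p) = 1 → N = N
(p ∨ p) → ((¬p ↔ p) → (p ∨ p)) = N → N = 1
They differ because Strong Kleene logic and Łukasiewicz three-valued logic Ł3 treat N differently under implication.

N; 1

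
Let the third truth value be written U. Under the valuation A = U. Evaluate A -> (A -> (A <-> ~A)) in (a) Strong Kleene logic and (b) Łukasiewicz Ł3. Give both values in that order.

In Strong Kleene logic: ~A = ~U = U
A <-> ~A = U <-> U = U
A -> (A <-> ~A) = U -> U = U  [~U | U]
A -> (A -> (A <-> ~A)) = U -> U = U
In Łukasiewicz Ł3: ~A = ~U = U
A <-> ~A = U <-> U = true  [1 − |½−½|]
A -> (A <-> ~A) = U -> true = true
A -> (A -> (A <-> ~A)) = U -> true = true
They differ because Strong Kleene logic and Łukasiewicz Ł3 treat U differently under implication.

U; true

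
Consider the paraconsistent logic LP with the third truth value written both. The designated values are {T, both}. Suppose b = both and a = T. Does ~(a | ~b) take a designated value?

No

~b = ~both = both
a | ~b = T | both = T
~(a | ~b) = ~T = F
F ∉ {T, both}.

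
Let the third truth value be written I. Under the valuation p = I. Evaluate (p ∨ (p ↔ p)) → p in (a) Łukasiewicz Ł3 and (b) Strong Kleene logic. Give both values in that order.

In Łukasiewicz Ł3: p ↔ p = I ↔ I = ⊤  [1 − |½−½|]
p ∨ (p ↔ p) = I ∨ ⊤ = ⊤
(p ∨ (p ↔ p)) → p = ⊤ → I = I
In Strong Kleene logic: p ↔ p = I ↔ I = I
p ∨ (p ↔ p) = I ∨ I = I
(p ∨ (p ↔ p)) → p = I → I = I  [¬I ∨ I]

I; I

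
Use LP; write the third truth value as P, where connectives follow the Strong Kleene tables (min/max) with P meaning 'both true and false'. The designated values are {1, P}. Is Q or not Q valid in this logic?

Every assignment of Q over {1, P, 0} gives a value in {1, P}.
In particular, with Q=P: Q or not Q = P.

Yes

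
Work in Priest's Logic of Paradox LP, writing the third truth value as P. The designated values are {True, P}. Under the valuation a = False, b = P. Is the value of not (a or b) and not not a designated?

a or b = False or P = P
not (a or b) = not P = P
not a = not False = True
not not a = not True = False
not (a or b) and not not a = P and False = False
False ∉ {True, P}.

No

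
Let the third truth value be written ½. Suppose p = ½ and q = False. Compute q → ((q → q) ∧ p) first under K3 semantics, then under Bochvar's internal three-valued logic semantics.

In K3: q → q = False → False = True
(q → q) ∧ p = True ∧ ½ = ½
q → ((q → q) ∧ p) = False → ½ = True  [¬False ∨ ½]
In Bochvar's internal three-valued logic: q → q = False → False = True
(q → q) ∧ p = True ∧ ½ = ½
q → ((q → q) ∧ p) = False → ½ = ½
They differ because K3 and Bochvar's internal three-valued logic treat ½ differently under the binary connectives.

True; ½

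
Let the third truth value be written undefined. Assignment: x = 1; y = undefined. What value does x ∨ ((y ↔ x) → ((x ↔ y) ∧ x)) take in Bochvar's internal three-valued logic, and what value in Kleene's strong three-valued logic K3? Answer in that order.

undefined; 1

In Bochvar's internal three-valued logic: y ↔ x = undefined ↔ 1 = undefined
x ↔ y = 1 ↔ undefined = undefined
(x ↔ y) ∧ x = undefined ∧ 1 = undefined
(y ↔ x) → ((x ↔ y) ∧ x) = undefined → undefined = undefined
x ∨ ((y ↔ x) → ((x ↔ y) ∧ x)) = 1 ∨ undefined = undefined
In Kleene's strong three-valued logic K3: y ↔ x = undefined ↔ 1 = undefined
x ↔ y = 1 ↔ undefined = undefined
(x ↔ y) ∧ x = undefined ∧ 1 = undefined
(y ↔ x) → ((x ↔ y) ∧ x) = undefined → undefined = undefined
x ∨ ((y ↔ x) → ((x ↔ y) ∧ x)) = 1 ∨ undefined = 1
They differ because Bochvar's internal three-valued logic and Kleene's strong three-valued logic K3 treat undefined differently under the binary connectives.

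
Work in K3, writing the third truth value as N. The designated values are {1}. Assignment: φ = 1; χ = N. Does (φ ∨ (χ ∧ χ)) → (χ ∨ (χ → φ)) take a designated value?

Yes

χ ∧ χ = N ∧ N = N
φ ∨ (χ ∧ χ) = 1 ∨ N = 1
χ → φ = N → 1 = 1
χ ∨ (χ → φ) = N ∨ 1 = 1
(φ ∨ (χ ∧ χ)) → (χ ∨ (χ → φ)) = 1 → 1 = 1
1 ∈ {1}.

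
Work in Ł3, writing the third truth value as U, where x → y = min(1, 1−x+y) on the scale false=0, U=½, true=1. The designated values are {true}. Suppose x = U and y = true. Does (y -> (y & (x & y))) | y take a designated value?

x & y = U & true = U
y & (x & y) = true & U = U
y -> (y & (x & y)) = true -> U = U
(y -> (y & (x & y))) | y = U | true = true
true ∈ {true}.

Yes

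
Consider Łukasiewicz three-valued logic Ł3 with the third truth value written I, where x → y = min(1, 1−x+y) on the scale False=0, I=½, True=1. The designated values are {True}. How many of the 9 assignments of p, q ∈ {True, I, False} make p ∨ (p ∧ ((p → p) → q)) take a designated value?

Designated under: (p=True, q=True); (p=True, q=I); (p=True, q=False).

3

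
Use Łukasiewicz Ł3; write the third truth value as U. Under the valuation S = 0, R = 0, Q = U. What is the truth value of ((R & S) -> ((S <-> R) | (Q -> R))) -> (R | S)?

R & S = 0 & 0 = 0
S <-> R = 0 <-> 0 = 1
Q -> R = U -> 0 = U
(S <-> R) | (Q -> R) = 1 | U = 1
(R & S) -> ((S <-> R) | (Q -> R)) = 0 -> 1 = 1
R | S = 0 | 0 = 0
((R & S) -> ((S <-> R) | (Q -> R))) -> (R | S) = 1 -> 0 = 0

0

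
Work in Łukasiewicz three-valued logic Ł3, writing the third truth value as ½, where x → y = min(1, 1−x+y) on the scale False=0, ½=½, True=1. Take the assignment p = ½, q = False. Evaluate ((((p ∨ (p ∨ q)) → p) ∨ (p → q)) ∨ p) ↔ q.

p ∨ q = ½ ∨ False = ½
p ∨ (p ∨ q) = ½ ∨ ½ = ½
(p ∨ (p ∨ q)) → p = ½ → ½ = True
p → q = ½ → False = ½
((p ∨ (p ∨ q)) → p) ∨ (p → q) = True ∨ ½ = True
(((p ∨ (p ∨ q)) → p) ∨ (p → q)) ∨ p = True ∨ ½ = True
((((p ∨ (p ∨ q)) → p) ∨ (p → q)) ∨ p) ↔ q = True ↔ False = False

False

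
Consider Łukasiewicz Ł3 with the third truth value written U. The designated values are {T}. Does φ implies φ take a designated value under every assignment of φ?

Yes

Every assignment of φ over {T, U, F} gives a value in {T}.
In particular, with φ=U: φ implies φ = T.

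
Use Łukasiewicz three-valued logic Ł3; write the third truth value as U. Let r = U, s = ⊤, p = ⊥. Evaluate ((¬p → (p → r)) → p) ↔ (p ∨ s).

⊥

¬p = ¬⊥ = ⊤
p → r = ⊥ → U = ⊤  [min(1, 1−0+½)]
¬p → (p → r) = ⊤ → ⊤ = ⊤
(¬p → (p → r)) → p = ⊤ → ⊥ = ⊥
p ∨ s = ⊥ ∨ ⊤ = ⊤
((¬p → (p → r)) → p) ↔ (p ∨ s) = ⊥ ↔ ⊤ = ⊥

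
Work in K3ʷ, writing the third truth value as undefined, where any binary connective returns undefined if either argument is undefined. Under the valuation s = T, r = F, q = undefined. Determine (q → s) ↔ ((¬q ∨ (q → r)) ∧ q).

undefined

q → s = undefined → T = undefined  [any arg is the third value ⇒ result is the third value]
¬q = ¬undefined = undefined
q → r = undefined → F = undefined
¬q ∨ (q → r) = undefined ∨ undefined = undefined
(¬q ∨ (q → r)) ∧ q = undefined ∧ undefined = undefined
(q → s) ↔ ((¬q ∨ (q → r)) ∧ q) = undefined ↔ undefined = undefined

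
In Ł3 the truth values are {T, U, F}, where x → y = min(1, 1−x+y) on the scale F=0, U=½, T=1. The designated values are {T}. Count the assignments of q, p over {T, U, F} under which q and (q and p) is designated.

1

Designated under: (q=T, p=T).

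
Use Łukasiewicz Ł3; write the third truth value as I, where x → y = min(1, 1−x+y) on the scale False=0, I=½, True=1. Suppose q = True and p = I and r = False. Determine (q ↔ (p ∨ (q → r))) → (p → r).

q → r = True → False = False
p ∨ (q → r) = I ∨ False = I
q ↔ (p ∨ (q → r)) = True ↔ I = I
p → r = I → False = I
(q ↔ (p ∨ (q → r))) → (p → r) = I → I = True

True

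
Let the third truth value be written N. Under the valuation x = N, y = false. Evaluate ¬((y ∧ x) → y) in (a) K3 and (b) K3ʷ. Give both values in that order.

In K3: y ∧ x = false ∧ N = false
(y ∧ x) → y = false → false = true
¬((y ∧ x) → y) = ¬true = false
In K3ʷ: y ∧ x = false ∧ N = N
(y ∧ x) → y = N → false = N  [any arg is the third value ⇒ result is the third value]
¬((y ∧ x) → y) = ¬N = N
They differ because K3 and K3ʷ treat N differently under the binary connectives.

false; N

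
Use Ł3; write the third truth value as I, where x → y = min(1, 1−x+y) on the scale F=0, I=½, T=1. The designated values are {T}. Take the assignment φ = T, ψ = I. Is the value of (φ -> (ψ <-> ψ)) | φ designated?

Yes

ψ <-> ψ = I <-> I = T  [1 − |½−½|]
φ -> (ψ <-> ψ) = T -> T = T
(φ -> (ψ <-> ψ)) | φ = T | T = T
T ∈ {T}.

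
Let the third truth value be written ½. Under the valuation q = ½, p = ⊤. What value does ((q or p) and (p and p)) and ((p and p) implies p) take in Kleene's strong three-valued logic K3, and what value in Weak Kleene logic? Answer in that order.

In Kleene's strong three-valued logic K3: q or p = ½ or ⊤ = ⊤
p and p = ⊤ and ⊤ = ⊤
(q or p) and (p and p) = ⊤ and ⊤ = ⊤
p and p = ⊤ and ⊤ = ⊤
(p and p) implies p = ⊤ implies ⊤ = ⊤
((q or p) and (p and p)) and ((p and p) implies p) = ⊤ and ⊤ = ⊤
In Weak Kleene logic: q or p = ½ or ⊤ = ½
p and p = ⊤ and ⊤ = ⊤
(q or p) and (p and p) = ½ and ⊤ = ½
p and p = ⊤ and ⊤ = ⊤
(p and p) implies p = ⊤ implies ⊤ = ⊤
((q or p) and (p and p)) and ((p and p) implies p) = ½ and ⊤ = ½
They differ because Kleene's strong three-valued logic K3 and Weak Kleene logic treat ½ differently under the binary connectives.

⊤; ½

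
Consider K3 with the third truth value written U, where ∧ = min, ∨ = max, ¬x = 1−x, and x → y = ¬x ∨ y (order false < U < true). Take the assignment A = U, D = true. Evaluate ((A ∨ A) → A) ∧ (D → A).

U

A ∨ A = U ∨ U = U
(A ∨ A) → A = U → U = U
D → A = true → U = U
((A ∨ A) → A) ∧ (D → A) = U ∧ U = U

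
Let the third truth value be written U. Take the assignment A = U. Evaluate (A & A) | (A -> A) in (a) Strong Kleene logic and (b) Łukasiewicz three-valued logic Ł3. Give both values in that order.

U; ⊤

In Strong Kleene logic: A & A = U & U = U
A -> A = U -> U = U
(A & A) | (A -> A) = U | U = U
In Łukasiewicz three-valued logic Ł3: A & A = U & U = U
A -> A = U -> U = ⊤  [min(1, 1−½+½)]
(A & A) | (A -> A) = U | ⊤ = ⊤
They differ because Strong Kleene logic and Łukasiewicz three-valued logic Ł3 treat U differently under implication.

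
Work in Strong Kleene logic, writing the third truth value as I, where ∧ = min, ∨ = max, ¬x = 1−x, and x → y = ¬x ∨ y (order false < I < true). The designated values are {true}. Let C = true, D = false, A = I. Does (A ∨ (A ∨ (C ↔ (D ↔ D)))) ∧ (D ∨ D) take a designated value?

D ↔ D = false ↔ false = true
C ↔ (D ↔ D) = true ↔ true = true
A ∨ (C ↔ (D ↔ D)) = I ∨ true = true
A ∨ (A ∨ (C ↔ (D ↔ D))) = I ∨ true = true
D ∨ D = false ∨ false = false
(A ∨ (A ∨ (C ↔ (D ↔ D)))) ∧ (D ∨ D) = true ∧ false = false
false ∉ {true}.

No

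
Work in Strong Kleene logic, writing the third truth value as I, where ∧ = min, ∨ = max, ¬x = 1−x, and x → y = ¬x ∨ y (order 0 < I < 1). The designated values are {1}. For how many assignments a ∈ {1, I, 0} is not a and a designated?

0

a=1: 0 ·
a=I: I ·
a=0: 0 ·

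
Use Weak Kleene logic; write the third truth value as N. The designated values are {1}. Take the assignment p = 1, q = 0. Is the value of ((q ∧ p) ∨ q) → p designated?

Yes

q ∧ p = 0 ∧ 1 = 0
(q ∧ p) ∨ q = 0 ∨ 0 = 0
((q ∧ p) ∨ q) → p = 0 → 1 = 1
1 ∈ {1}.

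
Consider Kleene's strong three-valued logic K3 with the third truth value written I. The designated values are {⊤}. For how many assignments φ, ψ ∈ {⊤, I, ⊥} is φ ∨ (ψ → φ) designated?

Of the 9 assignments, 5 give a value in {⊤}.

5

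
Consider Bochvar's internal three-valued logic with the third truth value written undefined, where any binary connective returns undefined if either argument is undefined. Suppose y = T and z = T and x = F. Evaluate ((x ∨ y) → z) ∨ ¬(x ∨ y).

x ∨ y = F ∨ T = T
(x ∨ y) → z = T → T = T
x ∨ y = F ∨ T = T
¬(x ∨ y) = ¬T = F
((x ∨ y) → z) ∨ ¬(x ∨ y) = T ∨ F = T

T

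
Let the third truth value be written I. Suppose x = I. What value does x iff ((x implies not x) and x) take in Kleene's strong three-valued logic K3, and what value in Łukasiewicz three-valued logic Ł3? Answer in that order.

I; 1

In Kleene's strong three-valued logic K3: not x = not I = I
x implies not x = I implies I = I
(x implies not x) and x = I and I = I
x iff ((x implies not x) and x) = I iff I = I
In Łukasiewicz three-valued logic Ł3: not x = not I = I
x implies not x = I implies I = 1  [min(1, 1−½+½)]
(x implies not x) and x = 1 and I = I
x iff ((x implies not x) and x) = I iff I = 1
They differ because Kleene's strong three-valued logic K3 and Łukasiewicz three-valued logic Ł3 treat I differently under implication.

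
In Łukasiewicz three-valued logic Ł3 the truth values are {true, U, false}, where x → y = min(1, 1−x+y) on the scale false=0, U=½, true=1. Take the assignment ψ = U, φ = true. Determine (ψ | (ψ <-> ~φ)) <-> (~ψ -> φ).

~φ = ~true = false
ψ <-> ~φ = U <-> false = U  [1 − |½−0|]
ψ | (ψ <-> ~φ) = U | U = U
~ψ = ~U = U
~ψ -> φ = U -> true = true
(ψ | (ψ <-> ~φ)) <-> (~ψ -> φ) = U <-> true = U

U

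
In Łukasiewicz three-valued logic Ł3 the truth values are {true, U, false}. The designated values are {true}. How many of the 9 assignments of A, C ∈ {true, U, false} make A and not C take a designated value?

Designated under: (A=true, C=false).

1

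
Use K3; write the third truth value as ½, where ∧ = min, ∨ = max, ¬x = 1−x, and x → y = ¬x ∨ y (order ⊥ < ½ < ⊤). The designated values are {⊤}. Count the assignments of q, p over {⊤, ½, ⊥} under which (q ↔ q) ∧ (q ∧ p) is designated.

Designated under: (q=⊤, p=⊤).

1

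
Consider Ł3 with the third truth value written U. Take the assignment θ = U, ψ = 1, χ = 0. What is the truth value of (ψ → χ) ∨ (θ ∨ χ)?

U

ψ → χ = 1 → 0 = 0
θ ∨ χ = U ∨ 0 = U
(ψ → χ) ∨ (θ ∨ χ) = 0 ∨ U = U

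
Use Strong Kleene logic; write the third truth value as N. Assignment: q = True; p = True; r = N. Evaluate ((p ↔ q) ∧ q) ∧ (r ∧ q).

p ↔ q = True ↔ True = True
(p ↔ q) ∧ q = True ∧ True = True
r ∧ q = N ∧ True = N
((p ↔ q) ∧ q) ∧ (r ∧ q) = True ∧ N = N

N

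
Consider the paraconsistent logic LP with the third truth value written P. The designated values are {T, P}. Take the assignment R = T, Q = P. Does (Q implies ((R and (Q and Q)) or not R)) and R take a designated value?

Yes

Q and Q = P and P = P
R and (Q and Q) = T and P = P
not R = not T = F
(R and (Q and Q)) or not R = P or F = P
Q implies ((R and (Q and Q)) or not R) = P implies P = P
(Q implies ((R and (Q and Q)) or not R)) and R = P and T = P
P ∈ {T, P}.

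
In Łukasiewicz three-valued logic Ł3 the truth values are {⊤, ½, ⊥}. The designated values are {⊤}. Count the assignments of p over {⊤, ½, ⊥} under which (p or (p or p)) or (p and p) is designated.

p=⊤: ⊤ ✓
p=½: ½ ·
p=⊥: ⊥ ·

1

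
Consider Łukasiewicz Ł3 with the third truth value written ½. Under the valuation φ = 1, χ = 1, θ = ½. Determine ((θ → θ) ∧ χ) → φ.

θ → θ = ½ → ½ = 1  [min(1, 1−½+½)]
(θ → θ) ∧ χ = 1 ∧ 1 = 1
((θ → θ) ∧ χ) → φ = 1 → 1 = 1

1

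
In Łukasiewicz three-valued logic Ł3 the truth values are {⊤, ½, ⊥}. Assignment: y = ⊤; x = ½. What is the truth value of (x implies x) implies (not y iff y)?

⊥

x implies x = ½ implies ½ = ⊤  [min(1, 1−½+½)]
not y = not ⊤ = ⊥
not y iff y = ⊥ iff ⊤ = ⊥
(x implies x) implies (not y iff y) = ⊤ implies ⊥ = ⊥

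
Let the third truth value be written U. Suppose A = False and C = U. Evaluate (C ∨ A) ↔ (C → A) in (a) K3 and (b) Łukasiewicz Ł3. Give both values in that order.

U; True

In K3: C ∨ A = U ∨ False = U
C → A = U → False = U
(C ∨ A) ↔ (C → A) = U ↔ U = U
In Łukasiewicz Ł3: C ∨ A = U ∨ False = U
C → A = U → False = U  [min(1, 1−½+0)]
(C ∨ A) ↔ (C → A) = U ↔ U = True
They differ because K3 and Łukasiewicz Ł3 treat U differently under implication.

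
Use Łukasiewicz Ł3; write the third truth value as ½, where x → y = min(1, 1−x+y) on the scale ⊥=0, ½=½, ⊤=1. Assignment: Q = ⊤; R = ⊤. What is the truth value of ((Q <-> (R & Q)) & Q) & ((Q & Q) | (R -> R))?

⊤

R & Q = ⊤ & ⊤ = ⊤
Q <-> (R & Q) = ⊤ <-> ⊤ = ⊤
(Q <-> (R & Q)) & Q = ⊤ & ⊤ = ⊤
Q & Q = ⊤ & ⊤ = ⊤
R -> R = ⊤ -> ⊤ = ⊤
(Q & Q) | (R -> R) = ⊤ | ⊤ = ⊤
((Q <-> (R & Q)) & Q) & ((Q & Q) | (R -> R)) = ⊤ & ⊤ = ⊤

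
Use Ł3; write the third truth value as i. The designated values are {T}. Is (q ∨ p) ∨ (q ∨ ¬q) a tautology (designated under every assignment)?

Countermodel: q=i, p=i gives i, which is not designated.

No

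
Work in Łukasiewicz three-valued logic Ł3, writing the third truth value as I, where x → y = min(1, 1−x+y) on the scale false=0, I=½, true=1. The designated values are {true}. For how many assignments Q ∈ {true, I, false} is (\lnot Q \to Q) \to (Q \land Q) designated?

Q=true: true ✓
Q=I: I ·
Q=false: true ✓

2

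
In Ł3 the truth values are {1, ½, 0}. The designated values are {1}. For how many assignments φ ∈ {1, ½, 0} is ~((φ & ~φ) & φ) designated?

φ=1: 1 ✓
φ=½: ½ ·
φ=0: 1 ✓

2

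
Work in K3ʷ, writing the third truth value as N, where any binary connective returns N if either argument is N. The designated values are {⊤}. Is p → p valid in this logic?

Countermodel: p=N gives N, which is not designated.

No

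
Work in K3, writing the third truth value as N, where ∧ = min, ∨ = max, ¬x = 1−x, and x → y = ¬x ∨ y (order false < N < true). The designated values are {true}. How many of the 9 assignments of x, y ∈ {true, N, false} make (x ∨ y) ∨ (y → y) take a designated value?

7

Of the 9 assignments, 7 give a value in {true}.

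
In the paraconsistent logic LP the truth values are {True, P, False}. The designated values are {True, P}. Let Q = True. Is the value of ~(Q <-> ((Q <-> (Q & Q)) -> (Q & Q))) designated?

Q & Q = True & True = True
Q <-> (Q & Q) = True <-> True = True
Q & Q = True & True = True
(Q <-> (Q & Q)) -> (Q & Q) = True -> True = True
Q <-> ((Q <-> (Q & Q)) -> (Q & Q)) = True <-> True = True
~(Q <-> ((Q <-> (Q & Q)) -> (Q & Q))) = ~True = False
False ∉ {True, P}.

No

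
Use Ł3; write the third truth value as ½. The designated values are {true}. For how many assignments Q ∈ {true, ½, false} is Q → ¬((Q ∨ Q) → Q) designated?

1

Q=true: false ·
Q=½: ½ ·
Q=false: true ✓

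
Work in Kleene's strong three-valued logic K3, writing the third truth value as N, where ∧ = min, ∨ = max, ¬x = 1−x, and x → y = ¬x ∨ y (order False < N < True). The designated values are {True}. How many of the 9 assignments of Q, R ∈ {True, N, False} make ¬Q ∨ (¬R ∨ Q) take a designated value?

Of the 9 assignments, 7 give a value in {True}.

7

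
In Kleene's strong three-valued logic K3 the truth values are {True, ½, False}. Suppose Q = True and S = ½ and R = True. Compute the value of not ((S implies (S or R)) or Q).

S or R = ½ or True = True
S implies (S or R) = ½ implies True = True  [not ½ or True]
(S implies (S or R)) or Q = True or True = True
not ((S implies (S or R)) or Q) = not True = False

False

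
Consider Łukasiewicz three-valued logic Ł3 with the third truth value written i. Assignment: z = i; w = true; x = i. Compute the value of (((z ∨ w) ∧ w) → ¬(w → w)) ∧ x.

false

z ∨ w = i ∨ true = true
(z ∨ w) ∧ w = true ∧ true = true
w → w = true → true = true
¬(w → w) = ¬true = false
((z ∨ w) ∧ w) → ¬(w → w) = true → false = false
(((z ∨ w) ∧ w) → ¬(w → w)) ∧ x = false ∧ i = false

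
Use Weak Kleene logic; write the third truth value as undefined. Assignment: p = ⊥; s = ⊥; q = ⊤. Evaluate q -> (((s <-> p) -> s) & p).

s <-> p = ⊥ <-> ⊥ = ⊤
(s <-> p) -> s = ⊤ -> ⊥ = ⊥
((s <-> p) -> s) & p = ⊥ & ⊥ = ⊥
q -> (((s <-> p) -> s) & p) = ⊤ -> ⊥ = ⊥

⊥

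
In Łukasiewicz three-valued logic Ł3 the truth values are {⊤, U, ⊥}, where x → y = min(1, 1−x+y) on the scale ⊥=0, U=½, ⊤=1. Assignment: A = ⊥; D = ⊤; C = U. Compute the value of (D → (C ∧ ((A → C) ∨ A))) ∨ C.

U

A → C = ⊥ → U = ⊤  [min(1, 1−0+½)]
(A → C) ∨ A = ⊤ ∨ ⊥ = ⊤
C ∧ ((A → C) ∨ A) = U ∧ ⊤ = U
D → (C ∧ ((A → C) ∨ A)) = ⊤ → U = U
(D → (C ∧ ((A → C) ∨ A))) ∨ C = U ∨ U = U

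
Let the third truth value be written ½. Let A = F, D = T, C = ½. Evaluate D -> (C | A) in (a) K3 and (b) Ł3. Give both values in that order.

In K3: C | A = ½ | F = ½
D -> (C | A) = T -> ½ = ½  [~T | ½]
In Ł3: C | A = ½ | F = ½
D -> (C | A) = T -> ½ = ½  [min(1, 1−1+½)]

½; ½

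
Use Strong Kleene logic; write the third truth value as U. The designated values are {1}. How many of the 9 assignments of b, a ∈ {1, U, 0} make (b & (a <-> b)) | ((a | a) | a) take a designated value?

3

Designated under: (b=1, a=1); (b=U, a=1); (b=0, a=1).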